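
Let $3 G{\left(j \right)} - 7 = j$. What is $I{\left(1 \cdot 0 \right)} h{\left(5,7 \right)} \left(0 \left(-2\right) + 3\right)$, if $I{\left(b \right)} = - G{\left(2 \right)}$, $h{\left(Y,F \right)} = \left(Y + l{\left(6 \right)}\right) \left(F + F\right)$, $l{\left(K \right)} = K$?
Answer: $-1386$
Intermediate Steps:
$G{\left(j \right)} = \frac{7}{3} + \frac{j}{3}$
$h{\left(Y,F \right)} = 2 F \left(6 + Y\right)$ ($h{\left(Y,F \right)} = \left(Y + 6\right) \left(F + F\right) = \left(6 + Y\right) 2 F = 2 F \left(6 + Y\right)$)
$I{\left(b \right)} = -3$ ($I{\left(b \right)} = - (\frac{7}{3} + \frac{1}{3} \cdot 2) = - (\frac{7}{3} + \frac{2}{3}) = \left(-1\right) 3 = -3$)
$I{\left(1 \cdot 0 \right)} h{\left(5,7 \right)} \left(0 \left(-2\right) + 3\right) = - 3 \cdot 2 \cdot 7 \left(6 + 5\right) \left(0 \left(-2\right) + 3\right) = - 3 \cdot 2 \cdot 7 \cdot 11 \left(0 + 3\right) = \left(-3\right) 154 \cdot 3 = \left(-462\right) 3 = -1386$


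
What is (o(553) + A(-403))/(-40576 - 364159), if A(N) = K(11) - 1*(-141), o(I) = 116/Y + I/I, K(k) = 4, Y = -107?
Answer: -15506/43306645 ≈ -0.00035805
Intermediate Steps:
o(I) = -9/107 (o(I) = 116/(-107) + I/I = 116*(-1/107) + 1 = -116/107 + 1 = -9/107)
A(N) = 145 (A(N) = 4 - 1*(-141) = 4 + 141 = 145)
(o(553) + A(-403))/(-40576 - 364159) = (-9/107 + 145)/(-40576 - 364159) = (15506/107)/(-404735) = (15506/107)*(-1/404735) = -15506/43306645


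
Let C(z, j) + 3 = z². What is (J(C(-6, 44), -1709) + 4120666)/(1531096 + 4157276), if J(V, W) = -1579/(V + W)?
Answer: 2302079265/3177903824 ≈ 0.72440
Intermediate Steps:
C(z, j) = -3 + z²
(J(C(-6, 44), -1709) + 4120666)/(1531096 + 4157276) = (-1579/((-3 + (-6)²) - 1709) + 4120666)/(1531096 + 4157276) = (-1579/((-3 + 36) - 1709) + 4120666)/5688372 = (-1579/(33 - 1709) + 4120666)*(1/5688372) = (-1579/(-1676) + 4120666)*(1/5688372) = (-1579*(-1/1676) + 4120666)*(1/5688372) = (1579/1676 + 4120666)*(1/5688372) = (6906237795/1676)*(1/5688372) = 2302079265/3177903824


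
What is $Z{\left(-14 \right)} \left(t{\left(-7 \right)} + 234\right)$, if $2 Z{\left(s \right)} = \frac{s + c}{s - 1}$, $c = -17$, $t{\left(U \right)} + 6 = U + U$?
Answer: $\frac{3317}{15} \approx 221.13$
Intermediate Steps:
$t{\left(U \right)} = -6 + 2 U$ ($t{\left(U \right)} = -6 + \left(U + U\right) = -6 + 2 U$)
$Z{\left(s \right)} = \frac{-17 + s}{2 \left(-1 + s\right)}$ ($Z{\left(s \right)} = \frac{\left(s - 17\right) \frac{1}{s - 1}}{2} = \frac{\left(-17 + s\right) \frac{1}{-1 + s}}{2} = \frac{\frac{1}{-1 + s} \left(-17 + s\right)}{2} = \frac{-17 + s}{2 \left(-1 + s\right)}$)
$Z{\left(-14 \right)} \left(t{\left(-7 \right)} + 234\right) = \frac{-17 - 14}{2 \left(-1 - 14\right)} \left(\left(-6 + 2 \left(-7\right)\right) + 234\right) = \frac{1}{2} \frac{1}{-15} \left(-31\right) \left(\left(-6 - 14\right) + 234\right) = \frac{1}{2} \left(- \frac{1}{15}\right) \left(-31\right) \left(-20 + 234\right) = \frac{31}{30} \cdot 214 = \frac{3317}{15}$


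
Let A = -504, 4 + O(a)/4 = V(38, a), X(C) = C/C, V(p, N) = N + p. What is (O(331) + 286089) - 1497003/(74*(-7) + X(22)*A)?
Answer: 295372081/1022 ≈ 2.8901e+5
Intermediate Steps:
X(C) = 1
O(a) = 136 + 4*a (O(a) = -16 + 4*(a + 38) = -16 + 4*(38 + a) = -16 + (152 + 4*a) = 136 + 4*a)
(O(331) + 286089) - 1497003/(74*(-7) + X(22)*A) = ((136 + 4*331) + 286089) - 1497003/(74*(-7) + 1*(-504)) = ((136 + 1324) + 286089) - 1497003/(-518 - 504) = (1460 + 286089) - 1497003/(-1022) = 287549 - 1497003*(-1/1022) = 287549 + 1497003/1022 = 295372081/1022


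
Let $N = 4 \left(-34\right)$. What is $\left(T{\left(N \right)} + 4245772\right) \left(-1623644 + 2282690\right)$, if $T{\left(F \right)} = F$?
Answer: $2798069423256$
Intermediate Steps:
$N = -136$
$\left(T{\left(N \right)} + 4245772\right) \left(-1623644 + 2282690\right) = \left(-136 + 4245772\right) \left(-1623644 + 2282690\right) = 4245636 \cdot 659046 = 2798069423256$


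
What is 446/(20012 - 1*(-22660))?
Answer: 223/21336 ≈ 0.010452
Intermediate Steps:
446/(20012 - 1*(-22660)) = 446/(20012 + 22660) = 446/42672 = 446*(1/42672) = 223/21336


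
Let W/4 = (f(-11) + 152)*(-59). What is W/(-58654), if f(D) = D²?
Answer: 32214/29327 ≈ 1.0984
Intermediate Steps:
W = -64428 (W = 4*(((-11)² + 152)*(-59)) = 4*((121 + 152)*(-59)) = 4*(273*(-59)) = 4*(-16107) = -64428)
W/(-58654) = -64428/(-58654) = -64428*(-1/58654) = 32214/29327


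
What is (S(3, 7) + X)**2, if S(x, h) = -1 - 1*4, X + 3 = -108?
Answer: 13456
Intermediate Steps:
X = -111 (X = -3 - 108 = -111)
S(x, h) = -5 (S(x, h) = -1 - 4 = -5)
(S(3, 7) + X)**2 = (-5 - 111)**2 = (-116)**2 = 13456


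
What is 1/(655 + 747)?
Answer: 1/1402 ≈ 0.00071327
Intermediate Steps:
1/(655 + 747) = 1/1402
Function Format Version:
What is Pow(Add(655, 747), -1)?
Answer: Rational(1, 1402) ≈ 0.00071327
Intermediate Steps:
Pow(Add(655, 747), -1) = Pow(1402, -1) = Rational(1, 1402)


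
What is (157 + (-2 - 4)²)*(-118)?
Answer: -22774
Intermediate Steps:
(157 + (-2 - 4)²)*(-118) = (157 + (-6)²)*(-118) = (157 + 36)*(-118) = 193*(-118) = -22774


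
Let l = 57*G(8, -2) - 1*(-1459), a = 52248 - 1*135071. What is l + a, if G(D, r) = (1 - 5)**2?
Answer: -80452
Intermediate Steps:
G(D, r) = 16 (G(D, r) = (-4)**2 = 16)
a = -82823 (a = 52248 - 135071 = -82823)
l = 2371 (l = 57*16 - 1*(-1459) = 912 + 1459 = 2371)
l + a = 2371 - 82823 = -80452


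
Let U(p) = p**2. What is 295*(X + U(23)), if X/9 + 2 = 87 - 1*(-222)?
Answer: 971140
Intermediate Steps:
X = 2763 (X = -18 + 9*(87 - 1*(-222)) = -18 + 9*(87 + 222) = -18 + 9*309 = -18 + 2781 = 2763)
295*(X + U(23)) = 295*(2763 + 23**2) = 295*(2763 + 529) = 295*3292 = 971140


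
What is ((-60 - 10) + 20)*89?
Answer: -4450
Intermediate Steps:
((-60 - 10) + 20)*89 = (-70 + 20)*89 = -50*89 = -4450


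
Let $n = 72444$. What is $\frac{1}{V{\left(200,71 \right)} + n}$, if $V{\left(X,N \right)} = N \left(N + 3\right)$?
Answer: $\frac{1}{77698} \approx 1.287 \cdot 10^{-5}$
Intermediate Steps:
$V{\left(X,N \right)} = N \left(3 + N\right)$
$\frac{1}{V{\left(200,71 \right)} + n} = \frac{1}{71 \left(3 + 71\right) + 72444} = \frac{1}{71 \cdot 74 + 72444} = \frac{1}{5254 + 72444} = \frac{1}{77698}$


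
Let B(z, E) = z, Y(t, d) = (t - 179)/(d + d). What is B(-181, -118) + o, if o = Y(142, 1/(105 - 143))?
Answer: 522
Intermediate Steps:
Y(t, d) = (-179 + t)/(2*d) (Y(t, d) = (-179 + t)/((2*d)) = (-179 + t)*(1/(2*d)) = (-179 + t)/(2*d))
o = 703 (o = (-179 + 142)/(2*(1/(105 - 143))) = (½)*(-37)/1/(-38) = (½)*(-37)/(-1/38) = (½)*(-38)*(-37) = 703)
B(-181, -118) + o = -181 + 703 = 522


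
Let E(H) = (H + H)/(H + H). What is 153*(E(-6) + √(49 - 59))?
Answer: 153 + 153*I*√10 ≈ 153.0 + 483.83*I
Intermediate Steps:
E(H) = 1 (E(H) = (2*H)/((2*H)) = (2*H)*(1/(2*H)) = 1)
153*(E(-6) + √(49 - 59)) = 153*(1 + √(49 - 59)) = 153*(1 + √(-10)) = 153*(1 + I*√10) = 153 + 153*I*√10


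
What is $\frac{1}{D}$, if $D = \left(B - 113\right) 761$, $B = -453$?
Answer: $- \frac{1}{430726} \approx -2.3217 \cdot 10^{-6}$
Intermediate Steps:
$D = -430726$ ($D = \left(-453 - 113\right) 761 = \left(-566\right) 761 = -430726$)
$\frac{1}{D} = \frac{1}{-430726} = - \frac{1}{430726}$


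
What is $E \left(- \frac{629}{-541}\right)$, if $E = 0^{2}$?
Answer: $0$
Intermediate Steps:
$E = 0$
$E \left(- \frac{629}{-541}\right) = 0 \left(- \frac{629}{-541}\right) = 0 \left(\left(-629\right) \left(- \frac{1}{541}\right)\right) = 0 \cdot \frac{629}{541} = 0$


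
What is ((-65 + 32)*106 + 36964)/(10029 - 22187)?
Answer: -16733/6079 ≈ -2.7526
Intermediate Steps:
((-65 + 32)*106 + 36964)/(10029 - 22187) = (-33*106 + 36964)/(-12158) = (-3498 + 36964)*(-1/12158) = 33466*(-1/12158) = -16733/6079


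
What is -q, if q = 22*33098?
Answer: -728156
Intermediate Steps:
q = 728156
-q = -1*728156 = -728156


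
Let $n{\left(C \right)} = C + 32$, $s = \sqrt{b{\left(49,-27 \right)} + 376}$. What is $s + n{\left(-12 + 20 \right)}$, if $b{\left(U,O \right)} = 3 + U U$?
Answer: $40 + 2 \sqrt{695} \approx 92.726$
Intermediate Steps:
$b{\left(U,O \right)} = 3 + U^{2}$
$s = 2 \sqrt{695}$ ($s = \sqrt{\left(3 + 49^{2}\right) + 376} = \sqrt{\left(3 + 2401\right) + 376} = \sqrt{2404 + 376} = \sqrt{2780} = 2 \sqrt{695} \approx 52.726$)
$n{\left(C \right)} = 32 + C$
$s + n{\left(-12 + 20 \right)} = 2 \sqrt{695} + \left(32 + \left(-12 + 20\right)\right) = 2 \sqrt{695} + \left(32 + 8\right) = 2 \sqrt{695} + 40 = 40 + 2 \sqrt{695}$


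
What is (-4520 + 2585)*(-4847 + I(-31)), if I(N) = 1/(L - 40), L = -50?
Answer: 18757933/2 ≈ 9.3790e+6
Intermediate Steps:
I(N) = -1/90 (I(N) = 1/(-50 - 40) = 1/(-90) = -1/90)
(-4520 + 2585)*(-4847 + I(-31)) = (-4520 + 2585)*(-4847 - 1/90) = -1935*(-436231/90) = 18757933/2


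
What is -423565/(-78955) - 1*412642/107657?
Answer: 2603917619/1700011687 ≈ 1.5317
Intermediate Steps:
-423565/(-78955) - 1*412642/107657 = -423565*(-1/78955) - 412642*1/107657 = 84713/15791 - 412642/107657 = 2603917619/1700011687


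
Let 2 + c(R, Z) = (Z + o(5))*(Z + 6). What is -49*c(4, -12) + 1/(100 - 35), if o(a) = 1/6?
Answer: -219764/65 ≈ -3381.0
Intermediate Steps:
o(a) = ⅙
c(R, Z) = -2 + (6 + Z)*(⅙ + Z) (c(R, Z) = -2 + (Z + ⅙)*(Z + 6) = -2 + (⅙ + Z)*(6 + Z) = -2 + (6 + Z)*(⅙ + Z))
-49*c(4, -12) + 1/(100 - 35) = -49*(-1 + (-12)² + (37/6)*(-12)) + 1/(100 - 35) = -49*(-1 + 144 - 74) + 1/65 = -49*69 + 1/65 = -3381 + 1/65 = -219764/65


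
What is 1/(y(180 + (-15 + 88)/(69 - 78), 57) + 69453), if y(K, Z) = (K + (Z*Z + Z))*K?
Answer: 81/54048340 ≈ 1.4987e-6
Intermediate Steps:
y(K, Z) = K*(K + Z + Z**2) (y(K, Z) = (K + (Z**2 + Z))*K = (K + (Z + Z**2))*K = (K + Z + Z**2)*K = K*(K + Z + Z**2))
1/(y(180 + (-15 + 88)/(69 - 78), 57) + 69453) = 1/((180 + (-15 + 88)/(69 - 78))*((180 + (-15 + 88)/(69 - 78)) + 57 + 57**2) + 69453) = 1/((180 + 73/(-9))*((180 + 73/(-9)) + 57 + 3249) + 69453) = 1/((180 + 73*(-1/9))*((180 + 73*(-1/9)) + 57 + 3249) + 69453) = 1/((180 - 73/9)*((180 - 73/9) + 57 + 3249) + 69453) = 1/(1547*(1547/9 + 57 + 3249)/9 + 69453) = 1/((1547/9)*(31301/9) + 69453) = 1/(48422647/81 + 69453) = 1/(54048340/81) = 81/54048340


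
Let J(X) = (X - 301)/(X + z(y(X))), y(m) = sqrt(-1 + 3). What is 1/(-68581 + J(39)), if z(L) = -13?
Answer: -13/891684 ≈ -1.4579e-5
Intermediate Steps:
y(m) = sqrt(2)
J(X) = (-301 + X)/(-13 + X) (J(X) = (X - 301)/(X - 13) = (-301 + X)/(-13 + X))
1/(-68581 + J(39)) = 1/(-68581 + (-301 + 39)/(-13 + 39)) = 1/(-68581 - 262/26) = 1/(-68581 + (1/26)*(-262)) = 1/(-68581 - 131/13) = 1/(-891684/13) = -13/891684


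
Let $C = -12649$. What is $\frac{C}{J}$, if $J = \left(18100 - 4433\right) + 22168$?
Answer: $- \frac{12649}{35835} \approx -0.35298$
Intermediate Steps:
$J = 35835$ ($J = 13667 + 22168 = 35835$)
$\frac{C}{J} = - \frac{12649}{35835}$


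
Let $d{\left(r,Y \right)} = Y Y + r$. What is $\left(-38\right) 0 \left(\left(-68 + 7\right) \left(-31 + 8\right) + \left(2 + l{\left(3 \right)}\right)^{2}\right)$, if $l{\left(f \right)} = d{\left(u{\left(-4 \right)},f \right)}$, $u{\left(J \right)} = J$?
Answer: $0$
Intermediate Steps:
$d{\left(r,Y \right)} = r + Y^{2}$ ($d{\left(r,Y \right)} = Y^{2} + r = r + Y^{2}$)
$l{\left(f \right)} = -4 + f^{2}$
$\left(-38\right) 0 \left(\left(-68 + 7\right) \left(-31 + 8\right) + \left(2 + l{\left(3 \right)}\right)^{2}\right) = \left(-38\right) 0 \left(\left(-68 + 7\right) \left(-31 + 8\right) + \left(2 - \left(4 - 3^{2}\right)\right)^{2}\right) = 0 \left(\left(-61\right) \left(-23\right) + \left(2 + \left(-4 + 9\right)\right)^{2}\right) = 0 \left(1403 + \left(2 + 5\right)^{2}\right) = 0 \left(1403 + 7^{2}\right) = 0 \left(1403 + 49\right) = 0 \cdot 1452 = 0$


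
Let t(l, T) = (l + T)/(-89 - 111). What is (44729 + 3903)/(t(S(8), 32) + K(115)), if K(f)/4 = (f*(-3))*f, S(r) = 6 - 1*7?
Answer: -9726400/31740031 ≈ -0.30644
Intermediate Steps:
S(r) = -1 (S(r) = 6 - 7 = -1)
t(l, T) = -T/200 - l/200 (t(l, T) = (T + l)/(-200) = (T + l)*(-1/200) = -T/200 - l/200)
K(f) = -12*f² (K(f) = 4*((f*(-3))*f) = 4*((-3*f)*f) = 4*(-3*f²) = -12*f²)
(44729 + 3903)/(t(S(8), 32) + K(115)) = (44729 + 3903)/((-1/200*32 - 1/200*(-1)) - 12*115²) = 48632/((-4/25 + 1/200) - 12*13225) = 48632/(-31/200 - 158700) = 48632/(-31740031/200) = 48632*(-200/31740031) = -9726400/31740031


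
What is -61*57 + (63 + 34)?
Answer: -3380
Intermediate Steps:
-61*57 + (63 + 34) = -3477 + 97 = -3380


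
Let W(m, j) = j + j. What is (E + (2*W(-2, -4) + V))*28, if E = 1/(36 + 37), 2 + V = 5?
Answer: -26544/73 ≈ -363.62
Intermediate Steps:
V = 3 (V = -2 + 5 = 3)
E = 1/73 ≈ 0.013699
W(m, j) = 2*j
(E + (2*W(-2, -4) + V))*28 = (1/73 + (2*(2*(-4)) + 3))*28 = (1/73 + (2*(-8) + 3))*28 = (1/73 + (-16 + 3))*28 = (1/73 - 13)*28 = -948/73*28 = -26544/73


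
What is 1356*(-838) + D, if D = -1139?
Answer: -1137467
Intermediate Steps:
1356*(-838) + D = 1356*(-838) - 1139 = -1136328 - 1139 = -1137467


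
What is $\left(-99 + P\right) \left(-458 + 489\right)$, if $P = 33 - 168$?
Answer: $-7254$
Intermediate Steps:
$P = -135$
$\left(-99 + P\right) \left(-458 + 489\right) = \left(-99 - 135\right) \left(-458 + 489\right) = \left(-234\right) 31 = -7254$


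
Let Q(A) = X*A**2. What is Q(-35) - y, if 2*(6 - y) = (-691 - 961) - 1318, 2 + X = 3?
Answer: -266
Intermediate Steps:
X = 1 (X = -2 + 3 = 1)
Q(A) = A**2 (Q(A) = 1*A**2 = A**2)
y = 1491 (y = 6 - ((-691 - 961) - 1318)/2 = 6 - (-1652 - 1318)/2 = 6 - 1/2*(-2970) = 6 + 1485 = 1491)
Q(-35) - y = (-35)**2 - 1*1491 = 1225 - 1491 = -266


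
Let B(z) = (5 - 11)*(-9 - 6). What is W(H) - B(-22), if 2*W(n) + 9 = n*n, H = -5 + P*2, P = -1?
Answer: -70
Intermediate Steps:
H = -7 (H = -5 - 1*2 = -5 - 2 = -7)
B(z) = 90 (B(z) = -6*(-15) = 90)
W(n) = -9/2 + n²/2 (W(n) = -9/2 + (n*n)/2 = -9/2 + n²/2)
W(H) - B(-22) = (-9/2 + (½)*(-7)²) - 1*90 = (-9/2 + (½)*49) - 90 = (-9/2 + 49/2) - 90 = 20 - 90 = -70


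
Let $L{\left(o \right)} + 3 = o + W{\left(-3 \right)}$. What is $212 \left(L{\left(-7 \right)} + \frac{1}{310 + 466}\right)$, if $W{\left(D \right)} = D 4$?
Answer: $- \frac{904763}{194} \approx -4663.7$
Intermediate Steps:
$W{\left(D \right)} = 4 D$
$L{\left(o \right)} = -15 + o$ ($L{\left(o \right)} = -3 + \left(o + 4 \left(-3\right)\right) = -3 + \left(o - 12\right) = -3 + \left(-12 + o\right) = -15 + o$)
$212 \left(L{\left(-7 \right)} + \frac{1}{310 + 466}\right) = 212 \left(\left(-15 - 7\right) + \frac{1}{310 + 466}\right) = 212 \left(-22 + \frac{1}{776}\right) = 212 \left(- \frac{17071}{776}\right) = - \frac{904763}{194}$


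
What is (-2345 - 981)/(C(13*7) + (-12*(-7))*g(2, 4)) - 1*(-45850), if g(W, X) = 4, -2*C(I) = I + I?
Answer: 11229924/245 ≈ 45836.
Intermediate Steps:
C(I) = -I (C(I) = -(I + I)/2 = -I)
(-2345 - 981)/(C(13*7) + (-12*(-7))*g(2, 4)) - 1*(-45850) = (-2345 - 981)/(-13*7 - 12*(-7)*4) - 1*(-45850) = -3326/(-1*91 + 84*4) + 45850 = -3326/(-91 + 336) + 45850 = -3326/245 + 45850 = 11229924/245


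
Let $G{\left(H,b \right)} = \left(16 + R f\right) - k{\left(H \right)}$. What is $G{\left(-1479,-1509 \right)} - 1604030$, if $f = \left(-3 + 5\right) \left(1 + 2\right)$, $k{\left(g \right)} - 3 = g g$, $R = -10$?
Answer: $-3791518$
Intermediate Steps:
$k{\left(g \right)} = 3 + g^{2}$ ($k{\left(g \right)} = 3 + g g = 3 + g^{2}$)
$f = 6$ ($f = 2 \cdot 3 = 6$)
$G{\left(H,b \right)} = -47 - H^{2}$ ($G{\left(H,b \right)} = \left(16 - 60\right) - \left(3 + H^{2}\right) = -44 - \left(3 + H^{2}\right) = -47 - H^{2}$)
$G{\left(-1479,-1509 \right)} - 1604030 = \left(-47 - \left(-1479\right)^{2}\right) - 1604030 = \left(-47 - 2187441\right) - 1604030 = -2187488 - 1604030 = -3791518$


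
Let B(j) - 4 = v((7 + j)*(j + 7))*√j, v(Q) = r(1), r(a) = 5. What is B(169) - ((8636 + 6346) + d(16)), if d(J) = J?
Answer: -14929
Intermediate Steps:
v(Q) = 5
B(j) = 4 + 5*√j
B(169) - ((8636 + 6346) + d(16)) = (4 + 5*√169) - ((8636 + 6346) + 16) = (4 + 5*13) - (14982 + 16) = (4 + 65) - 1*14998 = 69 - 14998 = -14929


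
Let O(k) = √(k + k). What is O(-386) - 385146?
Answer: -385146 + 2*I*√193 ≈ -3.8515e+5 + 27.785*I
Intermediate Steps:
O(k) = √2*√k (O(k) = √(2*k) = √2*√k)
O(-386) - 385146 = √2*√(-386) - 385146 = √2*(I*√386) - 385146 = 2*I*√193 - 385146 = -385146 + 2*I*√193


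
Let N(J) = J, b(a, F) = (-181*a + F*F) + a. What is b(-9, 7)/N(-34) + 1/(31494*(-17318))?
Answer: -455147225291/9272022564 ≈ -49.088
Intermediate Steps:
b(a, F) = F² - 180*a (b(a, F) = (-181*a + F²) + a = (F² - 181*a) + a = F² - 180*a)
b(-9, 7)/N(-34) + 1/(31494*(-17318)) = (7² - 180*(-9))/(-34) + 1/(31494*(-17318)) = (49 + 1620)*(-1/34) + (1/31494)*(-1/17318) = 1669*(-1/34) - 1/545413092 = -1669/34 - 1/545413092 = -455147225291/9272022564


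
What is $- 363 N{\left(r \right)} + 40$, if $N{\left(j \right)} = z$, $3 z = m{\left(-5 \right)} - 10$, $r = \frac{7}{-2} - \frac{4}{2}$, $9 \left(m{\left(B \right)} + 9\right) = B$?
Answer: $\frac{21656}{9} \approx 2406.2$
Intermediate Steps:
$m{\left(B \right)} = -9 + \frac{B}{9}$
$r = - \frac{11}{2}$ ($r = 7 \left(- \frac{1}{2}\right) - 2 = - \frac{7}{2} - 2 = - \frac{11}{2} \approx -5.5$)
$z = - \frac{176}{27}$ ($z = \frac{\left(-9 + \frac{1}{9} \left(-5\right)\right) - 10}{3} = \frac{\left(-9 - \frac{5}{9}\right) - 10}{3} = \frac{- \frac{86}{9} - 10}{3} = \frac{1}{3} \left(- \frac{176}{9}\right) = - \frac{176}{27} \approx -6.5185$)
$N{\left(j \right)} = - \frac{176}{27}$
$- 363 N{\left(r \right)} + 40 = \left(-363\right) \left(- \frac{176}{27}\right) + 40 = \frac{21296}{9} + 40 = \frac{21656}{9}$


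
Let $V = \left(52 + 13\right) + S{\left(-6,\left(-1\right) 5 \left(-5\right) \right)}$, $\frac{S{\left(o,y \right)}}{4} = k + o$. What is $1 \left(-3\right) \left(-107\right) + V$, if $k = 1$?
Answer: $366$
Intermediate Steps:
$S{\left(o,y \right)} = 4 + 4 o$ ($S{\left(o,y \right)} = 4 \left(1 + o\right) = 4 + 4 o$)
$V = 45$ ($V = \left(52 + 13\right) + \left(4 + 4 \left(-6\right)\right) = 65 + \left(4 - 24\right) = 65 - 20 = 45$)
$1 \left(-3\right) \left(-107\right) + V = 1 \left(-3\right) \left(-107\right) + 45 = \left(-3\right) \left(-107\right) + 45 = 321 + 45 = 366$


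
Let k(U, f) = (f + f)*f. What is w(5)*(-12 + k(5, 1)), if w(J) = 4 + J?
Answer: -90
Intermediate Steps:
k(U, f) = 2*f**2 (k(U, f) = (2*f)*f = 2*f**2)
w(5)*(-12 + k(5, 1)) = (4 + 5)*(-12 + 2*1**2) = 9*(-12 + 2*1) = 9*(-12 + 2) = 9*(-10) = -90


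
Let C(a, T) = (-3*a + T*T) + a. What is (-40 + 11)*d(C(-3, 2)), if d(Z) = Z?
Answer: -290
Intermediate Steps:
C(a, T) = T² - 2*a (C(a, T) = (-3*a + T²) + a = (T² - 3*a) + a = T² - 2*a)
(-40 + 11)*d(C(-3, 2)) = (-40 + 11)*(2² - 2*(-3)) = -29*(4 + 6) = -29*10 = -290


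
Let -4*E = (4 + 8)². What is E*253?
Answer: -9108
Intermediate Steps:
E = -36 (E = -(4 + 8)²/4 = -¼*12² = -¼*144 = -36)
E*253 = -36*253 = -9108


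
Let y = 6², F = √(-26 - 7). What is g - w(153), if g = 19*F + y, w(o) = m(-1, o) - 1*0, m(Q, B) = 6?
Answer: 30 + 19*I*√33 ≈ 30.0 + 109.15*I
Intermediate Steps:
w(o) = 6 (w(o) = 6 - 1*0 = 6 + 0 = 6)
F = I*√33 (F = √(-33) = I*√33 ≈ 5.7446*I)
y = 36
g = 36 + 19*I*√33 (g = 19*(I*√33) + 36 = 19*I*√33 + 36 = 36 + 19*I*√33 ≈ 36.0 + 109.15*I)
g - w(153) = (36 + 19*I*√33) - 1*6 = (36 + 19*I*√33) - 6 = 30 + 19*I*√33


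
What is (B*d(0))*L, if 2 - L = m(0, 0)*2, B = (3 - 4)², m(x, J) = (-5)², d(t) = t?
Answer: 0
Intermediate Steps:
m(x, J) = 25
B = 1 (B = (-1)² = 1)
L = -48 (L = 2 - 25*2 = 2 - 1*50 = 2 - 50 = -48)
(B*d(0))*L = (1*0)*(-48) = 0*(-48) = 0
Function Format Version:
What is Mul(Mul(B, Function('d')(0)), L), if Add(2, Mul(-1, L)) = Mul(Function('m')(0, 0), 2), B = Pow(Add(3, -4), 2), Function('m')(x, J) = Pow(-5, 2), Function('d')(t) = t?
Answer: 0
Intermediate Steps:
Function('m')(x, J) = 25
B = 1 (B = Pow(-1, 2) = 1)
L = -48 (L = Add(2, Mul(-1, Mul(25, 2))) = Add(2, Mul(-1, 50)) = Add(2, -50) = -48)
Mul(Mul(B, Function('d')(0)), L) = Mul(Mul(1, 0), -48) = Mul(0, -48) = 0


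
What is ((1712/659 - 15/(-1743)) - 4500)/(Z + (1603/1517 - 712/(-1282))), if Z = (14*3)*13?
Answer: -1674426339216601/203881665014223 ≈ -8.2127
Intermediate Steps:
Z = 546 (Z = 42*13 = 546)
((1712/659 - 15/(-1743)) - 4500)/(Z + (1603/1517 - 712/(-1282))) = ((1712/659 - 15/(-1743)) - 4500)/(546 + (1603/1517 - 712/(-1282))) = ((1712*(1/659) - 15*(-1/1743)) - 4500)/(546 + (1603*(1/1517) - 712*(-1/1282))) = ((1712/659 + 5/581) - 4500)/(546 + (1603/1517 + 356/641)) = (997967/382879 - 4500)/(546 + 1567575/972397) = -1721957533/(382879*532496337/972397) = -1721957533/382879*972397/532496337 = -1674426339216601/203881665014223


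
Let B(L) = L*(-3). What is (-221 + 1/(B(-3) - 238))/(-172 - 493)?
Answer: 1446/4351 ≈ 0.33234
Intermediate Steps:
B(L) = -3*L
(-221 + 1/(B(-3) - 238))/(-172 - 493) = (-221 + 1/(-3*(-3) - 238))/(-172 - 493) = (-221 + 1/(9 - 238))/(-665) = (-221 + 1/(-229))*(-1/665) = (-221 - 1/229)*(-1/665) = -50610/229*(-1/665) = 1446/4351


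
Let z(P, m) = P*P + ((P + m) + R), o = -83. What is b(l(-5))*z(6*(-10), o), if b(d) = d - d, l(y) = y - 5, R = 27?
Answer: 0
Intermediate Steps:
l(y) = -5 + y
z(P, m) = 27 + P + m + P² (z(P, m) = P*P + ((P + m) + 27) = P² + (27 + P + m) = 27 + P + m + P²)
b(d) = 0
b(l(-5))*z(6*(-10), o) = 0*(27 + 6*(-10) - 83 + (6*(-10))²) = 0*(27 - 60 - 83 + (-60)²) = 0*(27 - 60 - 83 + 3600) = 0*3484 = 0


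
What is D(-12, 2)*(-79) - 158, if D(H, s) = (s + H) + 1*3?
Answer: 395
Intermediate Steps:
D(H, s) = 3 + H + s (D(H, s) = (H + s) + 3 = 3 + H + s)
D(-12, 2)*(-79) - 158 = (3 - 12 + 2)*(-79) - 158 = -7*(-79) - 158 = 553 - 158 = 395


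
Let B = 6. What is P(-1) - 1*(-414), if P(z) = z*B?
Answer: 408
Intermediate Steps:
P(z) = 6*z (P(z) = z*6 = 6*z)
P(-1) - 1*(-414) = 6*(-1) - 1*(-414) = -6 + 414 = 408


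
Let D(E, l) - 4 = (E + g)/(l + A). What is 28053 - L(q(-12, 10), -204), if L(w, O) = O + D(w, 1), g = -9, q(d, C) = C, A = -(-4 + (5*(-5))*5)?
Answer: 3672889/130 ≈ 28253.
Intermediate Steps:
A = 129 (A = -(-4 - 25*5) = -(-4 - 125) = -1*(-129) = 129)
D(E, l) = 4 + (-9 + E)/(129 + l) (D(E, l) = 4 + (E - 9)/(l + 129) = 4 + (-9 + E)/(129 + l))
L(w, O) = 511/130 + O + w/130 (L(w, O) = O + (507 + w + 4*1)/(129 + 1) = O + (507 + w + 4)/130 = O + (511 + w)/130 = O + (511/130 + w/130) = 511/130 + O + w/130)
28053 - L(q(-12, 10), -204) = 28053 - (511/130 - 204 + (1/130)*10) = 28053 - (511/130 - 204 + 1/13) = 28053 - 1*(-25999/130) = 28053 + 25999/130 = 3672889/130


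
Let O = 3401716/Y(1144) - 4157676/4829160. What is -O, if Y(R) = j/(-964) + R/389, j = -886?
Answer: -51335123638544717/58250535210 ≈ -8.8128e+5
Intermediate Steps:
Y(R) = 443/482 + R/389 (Y(R) = -886/(-964) + R/389 = -886*(-1/964) + R*(1/389) = 443/482 + R/389)
O = 51335123638544717/58250535210 (O = 3401716/(443/482 + (1/389)*1144) - 4157676/4829160 = 3401716/(443/482 + 1144/389) - 4157676*1/4829160 = 3401716/(723735/187498) - 346473/402430 = 3401716*(187498/723735) - 346473/402430 = 637814946568/723735 - 346473/402430 = 51335123638544717/58250535210 ≈ 8.8128e+5)
-O = -1*51335123638544717/58250535210 = -51335123638544717/58250535210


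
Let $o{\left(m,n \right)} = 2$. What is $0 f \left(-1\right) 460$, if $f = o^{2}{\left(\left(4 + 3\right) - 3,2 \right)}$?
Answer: $0$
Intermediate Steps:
$f = 4$ ($f = 2^{2} = 4$)
$0 f \left(-1\right) 460 = 0 \cdot 4 \left(-1\right) 460 = 0 \left(-1\right) 460 = 0 \cdot 460 = 0$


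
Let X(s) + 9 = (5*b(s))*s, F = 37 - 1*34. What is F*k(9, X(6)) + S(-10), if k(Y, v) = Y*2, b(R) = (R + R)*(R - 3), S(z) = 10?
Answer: 64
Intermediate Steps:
F = 3 (F = 37 - 34 = 3)
b(R) = 2*R*(-3 + R) (b(R) = (2*R)*(-3 + R) = 2*R*(-3 + R))
X(s) = -9 + 10*s**2*(-3 + s) (X(s) = -9 + (5*(2*s*(-3 + s)))*s = -9 + (10*s*(-3 + s))*s = -9 + 10*s**2*(-3 + s))
k(Y, v) = 2*Y
F*k(9, X(6)) + S(-10) = 3*(2*9) + 10 = 3*18 + 10 = 54 + 10 = 64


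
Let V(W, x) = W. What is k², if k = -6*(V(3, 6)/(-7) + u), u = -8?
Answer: 125316/49 ≈ 2557.5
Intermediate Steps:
k = 354/7 (k = -6*(3/(-7) - 8) = -6*(3*(-⅐) - 8) = -6*(-3/7 - 8) = -6*(-59/7) = 354/7 ≈ 50.571)
k² = (354/7)² = 125316/49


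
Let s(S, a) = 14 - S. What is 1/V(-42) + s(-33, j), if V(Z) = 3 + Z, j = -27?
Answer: 1832/39 ≈ 46.974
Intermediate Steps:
1/V(-42) + s(-33, j) = 1/(3 - 42) + (14 - 1*(-33)) = 1/(-39) + (14 + 33) = -1/39 + 47 = 1832/39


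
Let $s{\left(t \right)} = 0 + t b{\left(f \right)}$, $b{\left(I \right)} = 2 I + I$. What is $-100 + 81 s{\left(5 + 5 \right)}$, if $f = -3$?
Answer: $-7390$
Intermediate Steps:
$b{\left(I \right)} = 3 I$
$s{\left(t \right)} = - 9 t$ ($s{\left(t \right)} = 0 + t 3 \left(-3\right) = 0 + t \left(-9\right) = 0 - 9 t = - 9 t$)
$-100 + 81 s{\left(5 + 5 \right)} = -100 + 81 \left(- 9 \left(5 + 5\right)\right) = -100 + 81 \left(\left(-9\right) 10\right) = -100 + 81 \left(-90\right) = -100 - 7290 = -7390$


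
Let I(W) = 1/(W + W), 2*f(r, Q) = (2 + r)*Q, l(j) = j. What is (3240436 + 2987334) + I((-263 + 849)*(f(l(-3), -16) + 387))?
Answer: 2883083843801/462940 ≈ 6.2278e+6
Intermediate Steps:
f(r, Q) = Q*(2 + r)/2 (f(r, Q) = ((2 + r)*Q)/2 = (Q*(2 + r))/2 = Q*(2 + r)/2)
I(W) = 1/(2*W)
(3240436 + 2987334) + I((-263 + 849)*(f(l(-3), -16) + 387)) = (3240436 + 2987334) + 1/(2*(((-263 + 849)*((½)*(-16)*(2 - 3) + 387)))) = 6227770 + 1/(2*((586*((½)*(-16)*(-1) + 387)))) = 6227770 + 1/(2*((586*(8 + 387)))) = 6227770 + 1/(2*((586*395))) = 6227770 + (½)/231470 = 6227770 + (½)*(1/231470) = 6227770 + 1/462940 = 2883083843801/462940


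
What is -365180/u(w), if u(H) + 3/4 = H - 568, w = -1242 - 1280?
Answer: 1460720/12363 ≈ 118.15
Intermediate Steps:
w = -2522
u(H) = -2275/4 + H (u(H) = -3/4 + (H - 568) = -3/4 + (-568 + H) = -2275/4 + H)
-365180/u(w) = -365180/(-2275/4 - 2522) = -365180/(-12363/4) = -365180*(-4/12363) = 1460720/12363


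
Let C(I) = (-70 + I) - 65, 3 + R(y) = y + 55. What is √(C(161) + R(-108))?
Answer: I*√30 ≈ 5.4772*I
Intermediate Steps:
R(y) = 52 + y (R(y) = -3 + (y + 55) = -3 + (55 + y) = 52 + y)
C(I) = -135 + I
√(C(161) + R(-108)) = √((-135 + 161) + (52 - 108)) = √(26 - 56) = √(-30) = I*√30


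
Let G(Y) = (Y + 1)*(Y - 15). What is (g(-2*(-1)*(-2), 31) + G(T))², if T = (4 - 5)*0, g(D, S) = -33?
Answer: 2304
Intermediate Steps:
T = 0 (T = -1*0 = 0)
G(Y) = (1 + Y)*(-15 + Y)
(g(-2*(-1)*(-2), 31) + G(T))² = (-33 + (-15 + 0² - 14*0))² = (-33 + (-15 + 0 + 0))² = (-33 - 15)² = (-48)² = 2304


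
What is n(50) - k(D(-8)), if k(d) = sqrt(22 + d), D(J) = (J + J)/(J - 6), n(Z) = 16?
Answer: 16 - 9*sqrt(14)/7 ≈ 11.189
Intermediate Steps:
D(J) = 2*J/(-6 + J) (D(J) = (2*J)/(-6 + J) = 2*J/(-6 + J))
n(50) - k(D(-8)) = 16 - sqrt(22 + 2*(-8)/(-6 - 8)) = 16 - sqrt(22 + 2*(-8)/(-14)) = 16 - sqrt(22 + 2*(-8)*(-1/14)) = 16 - sqrt(22 + 8/7) = 16 - sqrt(162/7) = 16 - 9*sqrt(14)/7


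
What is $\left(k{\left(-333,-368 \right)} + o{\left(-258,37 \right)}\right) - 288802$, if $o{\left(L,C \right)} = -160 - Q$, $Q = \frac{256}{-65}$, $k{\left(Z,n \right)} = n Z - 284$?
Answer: $- \frac{10835374}{65} \approx -1.667 \cdot 10^{5}$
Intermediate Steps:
$k{\left(Z,n \right)} = -284 + Z n$ ($k{\left(Z,n \right)} = Z n - 284 = -284 + Z n$)
$Q = - \frac{256}{65}$ ($Q = 256 \left(- \frac{1}{65}\right) = - \frac{256}{65} \approx -3.9385$)
$o{\left(L,C \right)} = - \frac{10144}{65}$ ($o{\left(L,C \right)} = -160 - - \frac{256}{65} = -160 + \frac{256}{65} = - \frac{10144}{65}$)
$\left(k{\left(-333,-368 \right)} + o{\left(-258,37 \right)}\right) - 288802 = \left(\left(-284 - -122544\right) - \frac{10144}{65}\right) - 288802 = \left(\left(-284 + 122544\right) - \frac{10144}{65}\right) - 288802 = \left(122260 - \frac{10144}{65}\right) - 288802 = \frac{7936756}{65} - 288802 = - \frac{10835374}{65}$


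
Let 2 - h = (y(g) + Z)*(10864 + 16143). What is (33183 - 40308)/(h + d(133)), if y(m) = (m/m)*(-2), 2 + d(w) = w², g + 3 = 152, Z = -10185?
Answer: -2375/91712666 ≈ -2.5896e-5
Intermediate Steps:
g = 149 (g = -3 + 152 = 149)
d(w) = -2 + w²
y(m) = -2 (y(m) = 1*(-2) = -2)
h = 275120311 (h = 2 - (-2 - 10185)*(10864 + 16143) = 2 - (-10187)*27007 = 2 - 1*(-275120309) = 2 + 275120309 = 275120311)
(33183 - 40308)/(h + d(133)) = (33183 - 40308)/(275120311 + (-2 + 133²)) = -7125/(275120311 + (-2 + 17689)) = -7125/(275120311 + 17687) = -7125/275137998 = -7125*1/275137998 = -2375/91712666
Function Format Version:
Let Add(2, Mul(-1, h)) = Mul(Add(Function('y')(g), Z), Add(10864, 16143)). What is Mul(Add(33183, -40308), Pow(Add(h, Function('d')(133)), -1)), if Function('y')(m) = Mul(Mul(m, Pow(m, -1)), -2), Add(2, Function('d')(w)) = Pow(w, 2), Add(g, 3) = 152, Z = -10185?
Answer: Rational(-2375, 91712666) ≈ -2.5896e-5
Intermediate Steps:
g = 149 (g = Add(-3, 152) = 149)
Function('d')(w) = Add(-2, Pow(w, 2))
Function('y')(m) = -2 (Function('y')(m) = Mul(1, -2) = -2)
h = 275120311 (h = Add(2, Mul(-1, Mul(Add(-2, -10185), Add(10864, 16143)))) = Add(2, Mul(-1, Mul(-10187, 27007))) = Add(2, Mul(-1, -275120309)) = Add(2, 275120309) = 275120311)
Mul(Add(33183, -40308), Pow(Add(h, Function('d')(133)), -1)) = Mul(Add(33183, -40308), Pow(Add(275120311, Add(-2, Pow(133, 2))), -1)) = Mul(-7125, Pow(Add(275120311, Add(-2, 17689)), -1)) = Mul(-7125, Pow(Add(275120311, 17687), -1)) = Mul(-7125, Pow(275137998, -1)) = Mul(-7125, Rational(1, 275137998)) = Rational(-2375, 91712666)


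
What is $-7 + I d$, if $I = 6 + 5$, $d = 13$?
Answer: $136$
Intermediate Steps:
$I = 11$
$-7 + I d = -7 + 11 \cdot 13 = -7 + 143 = 136$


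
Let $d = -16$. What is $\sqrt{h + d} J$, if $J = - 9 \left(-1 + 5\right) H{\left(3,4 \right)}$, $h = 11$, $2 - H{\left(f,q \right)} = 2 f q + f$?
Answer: $900 i \sqrt{5} \approx 2012.5 i$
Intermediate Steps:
$H{\left(f,q \right)} = 2 - f - 2 f q$ ($H{\left(f,q \right)} = 2 - \left(2 f q + f\right) = 2 - \left(f + 2 f q\right) = 2 - f - 2 f q$)
$J = 900$ ($J = - 9 \left(-1 + 5\right) \left(2 - 3 - 6 \cdot 4\right) = \left(-9\right) 4 \left(2 - 3 - 24\right) = \left(-36\right) \left(-25\right) = 900$)
$\sqrt{h + d} J = \sqrt{11 - 16} \cdot 900 = \sqrt{-5} \cdot 900 = i \sqrt{5} \cdot 900 = 900 i \sqrt{5}$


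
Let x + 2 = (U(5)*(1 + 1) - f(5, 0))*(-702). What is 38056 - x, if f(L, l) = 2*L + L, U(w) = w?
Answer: 34548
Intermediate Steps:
f(L, l) = 3*L
x = 3508 (x = -2 + (5*(1 + 1) - 3*5)*(-702) = -2 + (5*2 - 1*15)*(-702) = -2 + (10 - 15)*(-702) = -2 - 5*(-702) = -2 + 3510 = 3508)
38056 - x = 38056 - 1*3508 = 38056 - 3508 = 34548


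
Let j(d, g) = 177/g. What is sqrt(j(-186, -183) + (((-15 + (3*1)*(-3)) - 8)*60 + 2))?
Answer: I*sqrt(7140477)/61 ≈ 43.806*I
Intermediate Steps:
sqrt(j(-186, -183) + (((-15 + (3*1)*(-3)) - 8)*60 + 2)) = sqrt(177/(-183) + (((-15 + (3*1)*(-3)) - 8)*60 + 2)) = sqrt(177*(-1/183) + (((-15 + 3*(-3)) - 8)*60 + 2)) = sqrt(-59/61 + (((-15 - 9) - 8)*60 + 2)) = sqrt(-59/61 + ((-24 - 8)*60 + 2)) = sqrt(-59/61 + (-32*60 + 2)) = sqrt(-59/61 + (-1920 + 2)) = sqrt(-59/61 - 1918) = sqrt(-117057/61) = I*sqrt(7140477)/61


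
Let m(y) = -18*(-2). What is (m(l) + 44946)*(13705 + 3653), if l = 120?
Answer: 780797556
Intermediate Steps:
m(y) = 36
(m(l) + 44946)*(13705 + 3653) = (36 + 44946)*(13705 + 3653) = 44982*17358 = 780797556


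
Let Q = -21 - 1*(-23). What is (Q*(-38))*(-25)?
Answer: 1900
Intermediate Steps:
Q = 2 (Q = -21 + 23 = 2)
(Q*(-38))*(-25) = (2*(-38))*(-25) = -76*(-25) = 1900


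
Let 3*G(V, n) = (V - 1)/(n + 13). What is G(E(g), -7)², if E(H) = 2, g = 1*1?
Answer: 1/324 ≈ 0.0030864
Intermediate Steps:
g = 1
G(V, n) = (-1 + V)/(3*(13 + n)) (G(V, n) = ((V - 1)/(n + 13))/3 = ((-1 + V)/(13 + n))/3 = (-1 + V)/(3*(13 + n)))
G(E(g), -7)² = ((-1 + 2)/(3*(13 - 7)))² = ((⅓)*1/6)² = ((⅓)*(⅙)*1)² = (1/18)² = 1/324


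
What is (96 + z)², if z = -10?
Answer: 7396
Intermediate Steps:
(96 + z)² = (96 - 10)² = 86² = 7396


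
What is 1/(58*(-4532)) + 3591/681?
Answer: 314638405/59668312 ≈ 5.2731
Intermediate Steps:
1/(58*(-4532)) + 3591/681 = (1/58)*(-1/4532) + 3591*(1/681) = -1/262856 + 1197/227 = 314638405/59668312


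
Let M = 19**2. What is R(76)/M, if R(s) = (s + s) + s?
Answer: 12/19 ≈ 0.63158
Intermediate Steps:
R(s) = 3*s (R(s) = 2*s + s = 3*s)
M = 361
R(76)/M = (3*76)/361 = 228*(1/361) = 12/19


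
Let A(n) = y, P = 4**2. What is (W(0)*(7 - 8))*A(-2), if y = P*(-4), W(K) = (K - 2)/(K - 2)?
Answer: 64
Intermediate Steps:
P = 16
W(K) = 1 (W(K) = (-2 + K)/(-2 + K) = 1)
y = -64 (y = 16*(-4) = -64)
A(n) = -64
(W(0)*(7 - 8))*A(-2) = (1*(7 - 8))*(-64) = (1*(-1))*(-64) = -1*(-64) = 64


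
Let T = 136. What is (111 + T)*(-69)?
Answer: -17043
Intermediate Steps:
(111 + T)*(-69) = (111 + 136)*(-69) = 247*(-69) = -17043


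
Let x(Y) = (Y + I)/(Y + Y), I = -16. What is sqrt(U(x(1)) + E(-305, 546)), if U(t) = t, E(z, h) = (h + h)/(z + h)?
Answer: 3*I*sqrt(76638)/482 ≈ 1.723*I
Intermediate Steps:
E(z, h) = 2*h/(h + z) (E(z, h) = (2*h)/(h + z) = 2*h/(h + z))
x(Y) = (-16 + Y)/(2*Y) (x(Y) = (Y - 16)/(Y + Y) = (-16 + Y)/((2*Y)) = (-16 + Y)*(1/(2*Y)) = (-16 + Y)/(2*Y))
sqrt(U(x(1)) + E(-305, 546)) = sqrt((1/2)*(-16 + 1)/1 + 2*546/(546 - 305)) = sqrt((1/2)*1*(-15) + 2*546/241) = sqrt(-15/2 + 2*546*(1/241)) = sqrt(-15/2 + 1092/241) = sqrt(-1431/482) = 3*I*sqrt(76638)/482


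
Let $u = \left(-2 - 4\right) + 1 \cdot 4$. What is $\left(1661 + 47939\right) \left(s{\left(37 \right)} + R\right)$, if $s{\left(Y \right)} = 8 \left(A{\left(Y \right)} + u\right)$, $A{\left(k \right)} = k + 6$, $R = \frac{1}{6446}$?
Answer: $\frac{52434367200}{3223} \approx 1.6269 \cdot 10^{7}$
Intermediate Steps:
$R = \frac{1}{6446} \approx 0.00015514$
$A{\left(k \right)} = 6 + k$
$u = -2$ ($u = -6 + 4 = -2$)
$s{\left(Y \right)} = 32 + 8 Y$ ($s{\left(Y \right)} = 8 \left(\left(6 + Y\right) - 2\right) = 8 \left(4 + Y\right) = 32 + 8 Y$)
$\left(1661 + 47939\right) \left(s{\left(37 \right)} + R\right) = \left(1661 + 47939\right) \left(\left(32 + 8 \cdot 37\right) + \frac{1}{6446}\right) = 49600 \left(\left(32 + 296\right) + \frac{1}{6446}\right) = 49600 \left(328 + \frac{1}{6446}\right) = 49600 \cdot \frac{2114289}{6446} = \frac{52434367200}{3223}$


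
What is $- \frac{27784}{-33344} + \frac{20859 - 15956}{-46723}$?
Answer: $\frac{141833275}{194741464} \approx 0.72832$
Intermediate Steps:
$- \frac{27784}{-33344} + \frac{20859 - 15956}{-46723} = \left(-27784\right) \left(- \frac{1}{33344}\right) + 4903 \left(- \frac{1}{46723}\right) = \frac{3473}{4168} - \frac{4903}{46723} = \frac{141833275}{194741464}$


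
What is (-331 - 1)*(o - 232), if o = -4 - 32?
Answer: 88976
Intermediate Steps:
o = -36
(-331 - 1)*(o - 232) = (-331 - 1)*(-36 - 232) = -332*(-268) = 88976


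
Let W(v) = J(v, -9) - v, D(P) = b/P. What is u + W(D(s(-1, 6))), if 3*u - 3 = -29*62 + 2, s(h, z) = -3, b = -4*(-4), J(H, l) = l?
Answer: -1804/3 ≈ -601.33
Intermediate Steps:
b = 16
D(P) = 16/P
u = -1793/3 (u = 1 + (-29*62 + 2)/3 = 1 + (-1798 + 2)/3 = 1 + (1/3)*(-1796) = 1 - 1796/3 = -1793/3 ≈ -597.67)
W(v) = -9 - v
u + W(D(s(-1, 6))) = -1793/3 + (-9 - 16/(-3)) = -1793/3 + (-9 - 16*(-1)/3) = -1793/3 + (-9 - 1*(-16/3)) = -1793/3 + (-9 + 16/3) = -1793/3 - 11/3 = -1804/3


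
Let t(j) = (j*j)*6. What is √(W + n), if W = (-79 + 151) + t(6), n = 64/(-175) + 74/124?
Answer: √1357251238/2170 ≈ 16.977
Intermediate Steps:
t(j) = 6*j² (t(j) = j²*6 = 6*j²)
n = 2507/10850 (n = 64*(-1/175) + 74*(1/124) = -64/175 + 37/62 = 2507/10850 ≈ 0.23106)
W = 288 (W = (-79 + 151) + 6*6² = 72 + 6*36 = 72 + 216 = 288)
√(W + n) = √(288 + 2507/10850) = √(3127307/10850) = √1357251238/2170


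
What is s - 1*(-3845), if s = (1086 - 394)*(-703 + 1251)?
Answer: 383061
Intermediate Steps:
s = 379216 (s = 692*548 = 379216)
s - 1*(-3845) = 379216 - 1*(-3845) = 379216 + 3845 = 383061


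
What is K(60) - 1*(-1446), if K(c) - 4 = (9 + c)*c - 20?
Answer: 5570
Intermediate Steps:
K(c) = -16 + c*(9 + c) (K(c) = 4 + ((9 + c)*c - 20) = 4 + (c*(9 + c) - 20) = 4 + (-20 + c*(9 + c)) = -16 + c*(9 + c))
K(60) - 1*(-1446) = (-16 + 60**2 + 9*60) - 1*(-1446) = (-16 + 3600 + 540) + 1446 = 4124 + 1446 = 5570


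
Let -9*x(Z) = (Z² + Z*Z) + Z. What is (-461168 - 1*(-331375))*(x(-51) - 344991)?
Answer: 134555105170/3 ≈ 4.4852e+10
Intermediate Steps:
x(Z) = -2*Z²/9 - Z/9 (x(Z) = -((Z² + Z*Z) + Z)/9 = -((Z² + Z²) + Z)/9 = -(2*Z² + Z)/9 = -(Z + 2*Z²)/9 = -2*Z²/9 - Z/9)
(-461168 - 1*(-331375))*(x(-51) - 344991) = (-461168 - 1*(-331375))*(-⅑*(-51)*(1 + 2*(-51)) - 344991) = (-461168 + 331375)*(-⅑*(-51)*(1 - 102) - 344991) = -129793*(-⅑*(-51)*(-101) - 344991) = -129793*(-1717/3 - 344991) = -129793*(-1036690/3) = 134555105170/3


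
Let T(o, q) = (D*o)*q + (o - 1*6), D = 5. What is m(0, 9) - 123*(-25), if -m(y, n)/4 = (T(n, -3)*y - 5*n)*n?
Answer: 4695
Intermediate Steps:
T(o, q) = -6 + o + 5*o*q (T(o, q) = (5*o)*q + (o - 1*6) = 5*o*q + (o - 6) = 5*o*q + (-6 + o) = -6 + o + 5*o*q)
m(y, n) = -4*n*(-5*n + y*(-6 - 14*n)) (m(y, n) = -4*((-6 + n + 5*n*(-3))*y - 5*n)*n = -4*((-6 + n - 15*n)*y - 5*n)*n = -4*((-6 - 14*n)*y - 5*n)*n = -4*(y*(-6 - 14*n) - 5*n)*n = -4*(-5*n + y*(-6 - 14*n))*n = -4*n*(-5*n + y*(-6 - 14*n)))
m(0, 9) - 123*(-25) = 4*9*(5*9 + 6*0 + 14*9*0) - 123*(-25) = 4*9*(45 + 0 + 0) + 3075 = 4*9*45 + 3075 = 1620 + 3075 = 4695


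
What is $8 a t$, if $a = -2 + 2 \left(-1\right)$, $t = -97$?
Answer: $3104$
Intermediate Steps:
$a = -4$ ($a = -2 - 2 = -4$)
$8 a t = 8 \left(-4\right) \left(-97\right) = \left(-32\right) \left(-97\right) = 3104$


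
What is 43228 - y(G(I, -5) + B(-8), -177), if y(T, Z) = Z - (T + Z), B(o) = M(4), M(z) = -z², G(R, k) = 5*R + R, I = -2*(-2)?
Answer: 43236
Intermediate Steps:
I = 4
G(R, k) = 6*R
B(o) = -16 (B(o) = -1*4² = -1*16 = -16)
y(T, Z) = -T (y(T, Z) = Z + (-T - Z) = -T)
43228 - y(G(I, -5) + B(-8), -177) = 43228 - (-1)*(6*4 - 16) = 43228 - (-1)*(24 - 16) = 43228 - (-1)*8 = 43228 - 1*(-8) = 43228 + 8 = 43236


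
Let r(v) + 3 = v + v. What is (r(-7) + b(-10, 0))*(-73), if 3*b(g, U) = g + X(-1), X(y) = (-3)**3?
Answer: 6424/3 ≈ 2141.3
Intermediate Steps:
X(y) = -27
b(g, U) = -9 + g/3 (b(g, U) = (g - 27)/3 = (-27 + g)/3 = -9 + g/3)
r(v) = -3 + 2*v (r(v) = -3 + (v + v) = -3 + 2*v)
(r(-7) + b(-10, 0))*(-73) = ((-3 + 2*(-7)) + (-9 + (1/3)*(-10)))*(-73) = ((-3 - 14) + (-9 - 10/3))*(-73) = (-17 - 37/3)*(-73) = -88/3*(-73) = 6424/3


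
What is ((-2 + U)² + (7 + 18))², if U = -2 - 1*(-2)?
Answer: 841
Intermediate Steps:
U = 0 (U = -2 + 2 = 0)
((-2 + U)² + (7 + 18))² = ((-2 + 0)² + (7 + 18))² = ((-2)² + 25)² = (4 + 25)² = 29² = 841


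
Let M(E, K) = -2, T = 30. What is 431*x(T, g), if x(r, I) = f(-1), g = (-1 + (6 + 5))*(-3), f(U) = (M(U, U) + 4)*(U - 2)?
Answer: -2586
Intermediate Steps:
f(U) = -4 + 2*U (f(U) = (-2 + 4)*(U - 2) = 2*(-2 + U) = -4 + 2*U)
g = -30 (g = (-1 + 11)*(-3) = 10*(-3) = -30)
x(r, I) = -6 (x(r, I) = -4 + 2*(-1) = -4 - 2 = -6)
431*x(T, g) = 431*(-6) = -2586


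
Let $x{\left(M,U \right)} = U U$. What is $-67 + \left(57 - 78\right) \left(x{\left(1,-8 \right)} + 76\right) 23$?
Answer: $-67687$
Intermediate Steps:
$x{\left(M,U \right)} = U^{2}$
$-67 + \left(57 - 78\right) \left(x{\left(1,-8 \right)} + 76\right) 23 = -67 + \left(57 - 78\right) \left(\left(-8\right)^{2} + 76\right) 23 = -67 + - 21 \left(64 + 76\right) 23 = -67 + \left(-21\right) 140 \cdot 23 = -67 - 67620 = -67687$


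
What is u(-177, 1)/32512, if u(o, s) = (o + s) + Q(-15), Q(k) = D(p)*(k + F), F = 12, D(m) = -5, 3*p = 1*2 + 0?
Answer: -161/32512 ≈ -0.0049520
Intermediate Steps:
p = 2/3 (p = (1*2 + 0)/3 = (2 + 0)/3 = (1/3)*2 = 2/3 ≈ 0.66667)
Q(k) = -60 - 5*k (Q(k) = -5*(k + 12) = -5*(12 + k) = -60 - 5*k)
u(o, s) = 15 + o + s (u(o, s) = (o + s) + (-60 - 5*(-15)) = (o + s) + (-60 + 75) = (o + s) + 15 = 15 + o + s)
u(-177, 1)/32512 = (15 - 177 + 1)/32512 = -161*1/32512 = -161/32512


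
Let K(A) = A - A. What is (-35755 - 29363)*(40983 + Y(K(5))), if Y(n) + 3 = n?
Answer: -2668535640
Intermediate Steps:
K(A) = 0
Y(n) = -3 + n
(-35755 - 29363)*(40983 + Y(K(5))) = (-35755 - 29363)*(40983 + (-3 + 0)) = -65118*(40983 - 3) = -65118*40980 = -2668535640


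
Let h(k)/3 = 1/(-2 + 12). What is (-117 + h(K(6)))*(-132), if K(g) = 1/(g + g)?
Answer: 77022/5 ≈ 15404.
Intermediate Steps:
K(g) = 1/(2*g)
h(k) = 3/10 (h(k) = 3/(-2 + 12) = 3/10)
(-117 + h(K(6)))*(-132) = (-117 + 3/10)*(-132) = -1167/10*(-132) = 77022/5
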